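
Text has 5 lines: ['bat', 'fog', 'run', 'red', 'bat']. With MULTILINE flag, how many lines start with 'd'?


With MULTILINE flag, ^ matches the start of each line.
Lines: ['bat', 'fog', 'run', 'red', 'bat']
Checking which lines start with 'd':
  Line 1: 'bat' -> no
  Line 2: 'fog' -> no
  Line 3: 'run' -> no
  Line 4: 'red' -> no
  Line 5: 'bat' -> no
Matching lines: []
Count: 0

0


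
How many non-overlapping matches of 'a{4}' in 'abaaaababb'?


Pattern 'a{4}' matches exactly 4 consecutive a's (greedy, non-overlapping).
String: 'abaaaababb'
Scanning for runs of a's:
  Run at pos 0: 'a' (length 1) -> 0 match(es)
  Run at pos 2: 'aaaa' (length 4) -> 1 match(es)
  Run at pos 7: 'a' (length 1) -> 0 match(es)
Matches found: ['aaaa']
Total: 1

1


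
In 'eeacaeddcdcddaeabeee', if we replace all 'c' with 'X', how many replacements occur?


re.sub('c', 'X', text) replaces every occurrence of 'c' with 'X'.
Text: 'eeacaeddcdcddaeabeee'
Scanning for 'c':
  pos 3: 'c' -> replacement #1
  pos 8: 'c' -> replacement #2
  pos 10: 'c' -> replacement #3
Total replacements: 3

3


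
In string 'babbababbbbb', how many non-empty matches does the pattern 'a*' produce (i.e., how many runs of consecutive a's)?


Pattern 'a*' matches zero or more a's. We want non-empty runs of consecutive a's.
String: 'babbababbbbb'
Walking through the string to find runs of a's:
  Run 1: positions 1-1 -> 'a'
  Run 2: positions 4-4 -> 'a'
  Run 3: positions 6-6 -> 'a'
Non-empty runs found: ['a', 'a', 'a']
Count: 3

3


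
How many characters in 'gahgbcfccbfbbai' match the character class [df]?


Character class [df] matches any of: {d, f}
Scanning string 'gahgbcfccbfbbai' character by character:
  pos 0: 'g' -> no
  pos 1: 'a' -> no
  pos 2: 'h' -> no
  pos 3: 'g' -> no
  pos 4: 'b' -> no
  pos 5: 'c' -> no
  pos 6: 'f' -> MATCH
  pos 7: 'c' -> no
  pos 8: 'c' -> no
  pos 9: 'b' -> no
  pos 10: 'f' -> MATCH
  pos 11: 'b' -> no
  pos 12: 'b' -> no
  pos 13: 'a' -> no
  pos 14: 'i' -> no
Total matches: 2

2


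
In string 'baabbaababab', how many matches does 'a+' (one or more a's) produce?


Pattern 'a+' matches one or more consecutive a's.
String: 'baabbaababab'
Scanning for runs of a:
  Match 1: 'aa' (length 2)
  Match 2: 'aa' (length 2)
  Match 3: 'a' (length 1)
  Match 4: 'a' (length 1)
Total matches: 4

4


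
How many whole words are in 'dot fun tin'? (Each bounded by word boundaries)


Word boundaries (\b) mark the start/end of each word.
Text: 'dot fun tin'
Splitting by whitespace:
  Word 1: 'dot'
  Word 2: 'fun'
  Word 3: 'tin'
Total whole words: 3

3


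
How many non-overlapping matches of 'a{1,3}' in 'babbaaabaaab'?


Pattern 'a{1,3}' matches between 1 and 3 consecutive a's (greedy).
String: 'babbaaabaaab'
Finding runs of a's and applying greedy matching:
  Run at pos 1: 'a' (length 1)
  Run at pos 4: 'aaa' (length 3)
  Run at pos 8: 'aaa' (length 3)
Matches: ['a', 'aaa', 'aaa']
Count: 3

3


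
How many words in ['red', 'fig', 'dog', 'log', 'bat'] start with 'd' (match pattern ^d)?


Pattern ^d anchors to start of word. Check which words begin with 'd':
  'red' -> no
  'fig' -> no
  'dog' -> MATCH (starts with 'd')
  'log' -> no
  'bat' -> no
Matching words: ['dog']
Count: 1

1


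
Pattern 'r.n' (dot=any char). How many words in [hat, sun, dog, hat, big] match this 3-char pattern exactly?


Pattern 'r.n' means: starts with 'r', any single char, ends with 'n'.
Checking each word (must be exactly 3 chars):
  'hat' (len=3): no
  'sun' (len=3): no
  'dog' (len=3): no
  'hat' (len=3): no
  'big' (len=3): no
Matching words: []
Total: 0

0


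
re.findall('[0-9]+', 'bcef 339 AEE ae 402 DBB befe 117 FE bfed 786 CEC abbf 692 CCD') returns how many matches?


Pattern '[0-9]+' finds one or more digits.
Text: 'bcef 339 AEE ae 402 DBB befe 117 FE bfed 786 CEC abbf 692 CCD'
Scanning for matches:
  Match 1: '339'
  Match 2: '402'
  Match 3: '117'
  Match 4: '786'
  Match 5: '692'
Total matches: 5

5


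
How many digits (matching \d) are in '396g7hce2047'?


\d matches any digit 0-9.
Scanning '396g7hce2047':
  pos 0: '3' -> DIGIT
  pos 1: '9' -> DIGIT
  pos 2: '6' -> DIGIT
  pos 4: '7' -> DIGIT
  pos 8: '2' -> DIGIT
  pos 9: '0' -> DIGIT
  pos 10: '4' -> DIGIT
  pos 11: '7' -> DIGIT
Digits found: ['3', '9', '6', '7', '2', '0', '4', '7']
Total: 8

8


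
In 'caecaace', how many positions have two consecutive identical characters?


Looking for consecutive identical characters in 'caecaace':
  pos 0-1: 'c' vs 'a' -> different
  pos 1-2: 'a' vs 'e' -> different
  pos 2-3: 'e' vs 'c' -> different
  pos 3-4: 'c' vs 'a' -> different
  pos 4-5: 'a' vs 'a' -> MATCH ('aa')
  pos 5-6: 'a' vs 'c' -> different
  pos 6-7: 'c' vs 'e' -> different
Consecutive identical pairs: ['aa']
Count: 1

1


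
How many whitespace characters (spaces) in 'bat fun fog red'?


\s matches whitespace characters (spaces, tabs, etc.).
Text: 'bat fun fog red'
This text has 4 words separated by spaces.
Number of spaces = number of words - 1 = 4 - 1 = 3

3


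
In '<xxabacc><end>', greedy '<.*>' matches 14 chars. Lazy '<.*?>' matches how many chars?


Greedy '<.*>' tries to match as MUCH as possible.
Lazy '<.*?>' tries to match as LITTLE as possible.

String: '<xxabacc><end>'
Greedy '<.*>' starts at first '<' and extends to the LAST '>': '<xxabacc><end>' (14 chars)
Lazy '<.*?>' starts at first '<' and stops at the FIRST '>': '<xxabacc>' (9 chars)

9


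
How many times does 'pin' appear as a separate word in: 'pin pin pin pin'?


Scanning each word for exact match 'pin':
  Word 1: 'pin' -> MATCH
  Word 2: 'pin' -> MATCH
  Word 3: 'pin' -> MATCH
  Word 4: 'pin' -> MATCH
Total matches: 4

4


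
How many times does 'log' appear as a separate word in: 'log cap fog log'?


Scanning each word for exact match 'log':
  Word 1: 'log' -> MATCH
  Word 2: 'cap' -> no
  Word 3: 'fog' -> no
  Word 4: 'log' -> MATCH
Total matches: 2

2


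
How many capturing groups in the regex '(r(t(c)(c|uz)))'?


To count capturing groups, count each '(' that starts a group.
Pattern: '(r(t(c)(c|uz)))'
Walking through the pattern:
  Position 0: '(' -> group #1
  Position 2: '(' -> group #2
  Position 4: '(' -> group #3
  Position 7: '(' -> group #4
Total capturing groups: 4

4


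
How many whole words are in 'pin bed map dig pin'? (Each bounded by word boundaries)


Word boundaries (\b) mark the start/end of each word.
Text: 'pin bed map dig pin'
Splitting by whitespace:
  Word 1: 'pin'
  Word 2: 'bed'
  Word 3: 'map'
  Word 4: 'dig'
  Word 5: 'pin'
Total whole words: 5

5


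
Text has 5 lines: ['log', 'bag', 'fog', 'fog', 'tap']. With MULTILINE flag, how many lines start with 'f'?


With MULTILINE flag, ^ matches the start of each line.
Lines: ['log', 'bag', 'fog', 'fog', 'tap']
Checking which lines start with 'f':
  Line 1: 'log' -> no
  Line 2: 'bag' -> no
  Line 3: 'fog' -> MATCH
  Line 4: 'fog' -> MATCH
  Line 5: 'tap' -> no
Matching lines: ['fog', 'fog']
Count: 2

2


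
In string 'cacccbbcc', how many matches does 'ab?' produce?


Pattern 'ab?' matches 'a' optionally followed by 'b'.
String: 'cacccbbcc'
Scanning left to right for 'a' then checking next char:
  Match 1: 'a' (a not followed by b)
Total matches: 1

1


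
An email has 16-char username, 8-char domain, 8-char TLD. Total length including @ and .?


An email address has format: username@domain.tld
Username length: 16
'@' character: 1
Domain length: 8
'.' character: 1
TLD length: 8
Total = 16 + 1 + 8 + 1 + 8 = 34

34


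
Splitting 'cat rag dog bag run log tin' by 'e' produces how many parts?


Splitting by 'e' breaks the string at each occurrence of the separator.
Text: 'cat rag dog bag run log tin'
Parts after split:
  Part 1: 'cat rag dog bag run log tin'
Total parts: 1

1


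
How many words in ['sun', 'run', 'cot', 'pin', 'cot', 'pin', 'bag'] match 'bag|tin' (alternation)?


Alternation 'bag|tin' matches either 'bag' or 'tin'.
Checking each word:
  'sun' -> no
  'run' -> no
  'cot' -> no
  'pin' -> no
  'cot' -> no
  'pin' -> no
  'bag' -> MATCH
Matches: ['bag']
Count: 1

1


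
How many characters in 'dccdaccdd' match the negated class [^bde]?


Negated class [^bde] matches any char NOT in {b, d, e}
Scanning 'dccdaccdd':
  pos 0: 'd' -> no (excluded)
  pos 1: 'c' -> MATCH
  pos 2: 'c' -> MATCH
  pos 3: 'd' -> no (excluded)
  pos 4: 'a' -> MATCH
  pos 5: 'c' -> MATCH
  pos 6: 'c' -> MATCH
  pos 7: 'd' -> no (excluded)
  pos 8: 'd' -> no (excluded)
Total matches: 5

5


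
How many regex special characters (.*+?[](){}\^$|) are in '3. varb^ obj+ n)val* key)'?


Regex special characters are: . * + ? [ ] ( ) { } \ ^ $ |
Scanning '3. varb^ obj+ n)val* key)':
  pos 1: '.' -> SPECIAL
  pos 7: '^' -> SPECIAL
  pos 12: '+' -> SPECIAL
  pos 15: ')' -> SPECIAL
  pos 19: '*' -> SPECIAL
  pos 24: ')' -> SPECIAL
Special chars found: ['.', '^', '+', ')', '*', ')']
Total: 6

6


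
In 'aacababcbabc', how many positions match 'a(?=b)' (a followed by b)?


Lookahead 'a(?=b)' matches 'a' only when followed by 'b'.
String: 'aacababcbabc'
Checking each position where char is 'a':
  pos 0: 'a' -> no (next='a')
  pos 1: 'a' -> no (next='c')
  pos 3: 'a' -> MATCH (next='b')
  pos 5: 'a' -> MATCH (next='b')
  pos 9: 'a' -> MATCH (next='b')
Matching positions: [3, 5, 9]
Count: 3

3


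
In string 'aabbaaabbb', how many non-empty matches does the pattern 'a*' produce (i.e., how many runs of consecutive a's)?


Pattern 'a*' matches zero or more a's. We want non-empty runs of consecutive a's.
String: 'aabbaaabbb'
Walking through the string to find runs of a's:
  Run 1: positions 0-1 -> 'aa'
  Run 2: positions 4-6 -> 'aaa'
Non-empty runs found: ['aa', 'aaa']
Count: 2

2


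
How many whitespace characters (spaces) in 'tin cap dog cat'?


\s matches whitespace characters (spaces, tabs, etc.).
Text: 'tin cap dog cat'
This text has 4 words separated by spaces.
Number of spaces = number of words - 1 = 4 - 1 = 3

3


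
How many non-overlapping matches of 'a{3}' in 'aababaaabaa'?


Pattern 'a{3}' matches exactly 3 consecutive a's (greedy, non-overlapping).
String: 'aababaaabaa'
Scanning for runs of a's:
  Run at pos 0: 'aa' (length 2) -> 0 match(es)
  Run at pos 3: 'a' (length 1) -> 0 match(es)
  Run at pos 5: 'aaa' (length 3) -> 1 match(es)
  Run at pos 9: 'aa' (length 2) -> 0 match(es)
Matches found: ['aaa']
Total: 1

1


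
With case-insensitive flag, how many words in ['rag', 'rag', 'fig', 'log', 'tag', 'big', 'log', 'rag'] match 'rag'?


Case-insensitive matching: compare each word's lowercase form to 'rag'.
  'rag' -> lower='rag' -> MATCH
  'rag' -> lower='rag' -> MATCH
  'fig' -> lower='fig' -> no
  'log' -> lower='log' -> no
  'tag' -> lower='tag' -> no
  'big' -> lower='big' -> no
  'log' -> lower='log' -> no
  'rag' -> lower='rag' -> MATCH
Matches: ['rag', 'rag', 'rag']
Count: 3

3


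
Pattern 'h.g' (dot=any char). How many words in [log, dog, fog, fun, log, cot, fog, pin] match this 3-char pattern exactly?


Pattern 'h.g' means: starts with 'h', any single char, ends with 'g'.
Checking each word (must be exactly 3 chars):
  'log' (len=3): no
  'dog' (len=3): no
  'fog' (len=3): no
  'fun' (len=3): no
  'log' (len=3): no
  'cot' (len=3): no
  'fog' (len=3): no
  'pin' (len=3): no
Matching words: []
Total: 0

0


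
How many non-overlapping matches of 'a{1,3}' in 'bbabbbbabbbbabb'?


Pattern 'a{1,3}' matches between 1 and 3 consecutive a's (greedy).
String: 'bbabbbbabbbbabb'
Finding runs of a's and applying greedy matching:
  Run at pos 2: 'a' (length 1)
  Run at pos 7: 'a' (length 1)
  Run at pos 12: 'a' (length 1)
Matches: ['a', 'a', 'a']
Count: 3

3


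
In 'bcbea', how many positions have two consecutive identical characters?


Looking for consecutive identical characters in 'bcbea':
  pos 0-1: 'b' vs 'c' -> different
  pos 1-2: 'c' vs 'b' -> different
  pos 2-3: 'b' vs 'e' -> different
  pos 3-4: 'e' vs 'a' -> different
Consecutive identical pairs: []
Count: 0

0


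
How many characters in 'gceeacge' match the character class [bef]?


Character class [bef] matches any of: {b, e, f}
Scanning string 'gceeacge' character by character:
  pos 0: 'g' -> no
  pos 1: 'c' -> no
  pos 2: 'e' -> MATCH
  pos 3: 'e' -> MATCH
  pos 4: 'a' -> no
  pos 5: 'c' -> no
  pos 6: 'g' -> no
  pos 7: 'e' -> MATCH
Total matches: 3

3


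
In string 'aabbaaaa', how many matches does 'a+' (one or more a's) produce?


Pattern 'a+' matches one or more consecutive a's.
String: 'aabbaaaa'
Scanning for runs of a:
  Match 1: 'aa' (length 2)
  Match 2: 'aaaa' (length 4)
Total matches: 2

2


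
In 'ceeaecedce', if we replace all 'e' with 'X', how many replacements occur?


re.sub('e', 'X', text) replaces every occurrence of 'e' with 'X'.
Text: 'ceeaecedce'
Scanning for 'e':
  pos 1: 'e' -> replacement #1
  pos 2: 'e' -> replacement #2
  pos 4: 'e' -> replacement #3
  pos 6: 'e' -> replacement #4
  pos 9: 'e' -> replacement #5
Total replacements: 5

5


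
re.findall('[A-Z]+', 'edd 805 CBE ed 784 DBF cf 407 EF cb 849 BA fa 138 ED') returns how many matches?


Pattern '[A-Z]+' finds one or more uppercase letters.
Text: 'edd 805 CBE ed 784 DBF cf 407 EF cb 849 BA fa 138 ED'
Scanning for matches:
  Match 1: 'CBE'
  Match 2: 'DBF'
  Match 3: 'EF'
  Match 4: 'BA'
  Match 5: 'ED'
Total matches: 5

5


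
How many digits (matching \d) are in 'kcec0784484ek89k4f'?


\d matches any digit 0-9.
Scanning 'kcec0784484ek89k4f':
  pos 4: '0' -> DIGIT
  pos 5: '7' -> DIGIT
  pos 6: '8' -> DIGIT
  pos 7: '4' -> DIGIT
  pos 8: '4' -> DIGIT
  pos 9: '8' -> DIGIT
  pos 10: '4' -> DIGIT
  pos 13: '8' -> DIGIT
  pos 14: '9' -> DIGIT
  pos 16: '4' -> DIGIT
Digits found: ['0', '7', '8', '4', '4', '8', '4', '8', '9', '4']
Total: 10

10


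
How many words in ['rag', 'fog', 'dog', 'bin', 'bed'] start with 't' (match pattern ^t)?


Pattern ^t anchors to start of word. Check which words begin with 't':
  'rag' -> no
  'fog' -> no
  'dog' -> no
  'bin' -> no
  'bed' -> no
Matching words: []
Count: 0

0


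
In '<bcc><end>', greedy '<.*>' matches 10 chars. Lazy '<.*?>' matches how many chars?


Greedy '<.*>' tries to match as MUCH as possible.
Lazy '<.*?>' tries to match as LITTLE as possible.

String: '<bcc><end>'
Greedy '<.*>' starts at first '<' and extends to the LAST '>': '<bcc><end>' (10 chars)
Lazy '<.*?>' starts at first '<' and stops at the FIRST '>': '<bcc>' (5 chars)

5


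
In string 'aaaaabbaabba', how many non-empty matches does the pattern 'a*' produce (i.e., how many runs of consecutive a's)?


Pattern 'a*' matches zero or more a's. We want non-empty runs of consecutive a's.
String: 'aaaaabbaabba'
Walking through the string to find runs of a's:
  Run 1: positions 0-4 -> 'aaaaa'
  Run 2: positions 7-8 -> 'aa'
  Run 3: positions 11-11 -> 'a'
Non-empty runs found: ['aaaaa', 'aa', 'a']
Count: 3

3


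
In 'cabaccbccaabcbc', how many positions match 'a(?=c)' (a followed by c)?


Lookahead 'a(?=c)' matches 'a' only when followed by 'c'.
String: 'cabaccbccaabcbc'
Checking each position where char is 'a':
  pos 1: 'a' -> no (next='b')
  pos 3: 'a' -> MATCH (next='c')
  pos 9: 'a' -> no (next='a')
  pos 10: 'a' -> no (next='b')
Matching positions: [3]
Count: 1

1


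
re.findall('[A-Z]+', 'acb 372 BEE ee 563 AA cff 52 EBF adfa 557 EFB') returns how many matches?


Pattern '[A-Z]+' finds one or more uppercase letters.
Text: 'acb 372 BEE ee 563 AA cff 52 EBF adfa 557 EFB'
Scanning for matches:
  Match 1: 'BEE'
  Match 2: 'AA'
  Match 3: 'EBF'
  Match 4: 'EFB'
Total matches: 4

4


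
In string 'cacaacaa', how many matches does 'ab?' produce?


Pattern 'ab?' matches 'a' optionally followed by 'b'.
String: 'cacaacaa'
Scanning left to right for 'a' then checking next char:
  Match 1: 'a' (a not followed by b)
  Match 2: 'a' (a not followed by b)
  Match 3: 'a' (a not followed by b)
  Match 4: 'a' (a not followed by b)
  Match 5: 'a' (a not followed by b)
Total matches: 5

5


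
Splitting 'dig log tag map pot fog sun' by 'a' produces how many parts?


Splitting by 'a' breaks the string at each occurrence of the separator.
Text: 'dig log tag map pot fog sun'
Parts after split:
  Part 1: 'dig log t'
  Part 2: 'g m'
  Part 3: 'p pot fog sun'
Total parts: 3

3


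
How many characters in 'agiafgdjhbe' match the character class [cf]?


Character class [cf] matches any of: {c, f}
Scanning string 'agiafgdjhbe' character by character:
  pos 0: 'a' -> no
  pos 1: 'g' -> no
  pos 2: 'i' -> no
  pos 3: 'a' -> no
  pos 4: 'f' -> MATCH
  pos 5: 'g' -> no
  pos 6: 'd' -> no
  pos 7: 'j' -> no
  pos 8: 'h' -> no
  pos 9: 'b' -> no
  pos 10: 'e' -> no
Total matches: 1

1


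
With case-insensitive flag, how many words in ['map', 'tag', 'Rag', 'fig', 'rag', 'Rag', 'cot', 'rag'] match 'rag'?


Case-insensitive matching: compare each word's lowercase form to 'rag'.
  'map' -> lower='map' -> no
  'tag' -> lower='tag' -> no
  'Rag' -> lower='rag' -> MATCH
  'fig' -> lower='fig' -> no
  'rag' -> lower='rag' -> MATCH
  'Rag' -> lower='rag' -> MATCH
  'cot' -> lower='cot' -> no
  'rag' -> lower='rag' -> MATCH
Matches: ['Rag', 'rag', 'Rag', 'rag']
Count: 4

4


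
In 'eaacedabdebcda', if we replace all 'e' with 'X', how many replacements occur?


re.sub('e', 'X', text) replaces every occurrence of 'e' with 'X'.
Text: 'eaacedabdebcda'
Scanning for 'e':
  pos 0: 'e' -> replacement #1
  pos 4: 'e' -> replacement #2
  pos 9: 'e' -> replacement #3
Total replacements: 3

3


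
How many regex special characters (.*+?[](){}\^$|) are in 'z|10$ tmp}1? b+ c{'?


Regex special characters are: . * + ? [ ] ( ) { } \ ^ $ |
Scanning 'z|10$ tmp}1? b+ c{':
  pos 1: '|' -> SPECIAL
  pos 4: '$' -> SPECIAL
  pos 9: '}' -> SPECIAL
  pos 11: '?' -> SPECIAL
  pos 14: '+' -> SPECIAL
  pos 17: '{' -> SPECIAL
Special chars found: ['|', '$', '}', '?', '+', '{']
Total: 6

6


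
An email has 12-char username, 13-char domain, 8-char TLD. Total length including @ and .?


An email address has format: username@domain.tld
Username length: 12
'@' character: 1
Domain length: 13
'.' character: 1
TLD length: 8
Total = 12 + 1 + 13 + 1 + 8 = 35

35


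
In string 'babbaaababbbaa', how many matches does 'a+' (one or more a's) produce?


Pattern 'a+' matches one or more consecutive a's.
String: 'babbaaababbbaa'
Scanning for runs of a:
  Match 1: 'a' (length 1)
  Match 2: 'aaa' (length 3)
  Match 3: 'a' (length 1)
  Match 4: 'aa' (length 2)
Total matches: 4

4


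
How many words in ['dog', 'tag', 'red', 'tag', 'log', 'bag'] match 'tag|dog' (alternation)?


Alternation 'tag|dog' matches either 'tag' or 'dog'.
Checking each word:
  'dog' -> MATCH
  'tag' -> MATCH
  'red' -> no
  'tag' -> MATCH
  'log' -> no
  'bag' -> no
Matches: ['dog', 'tag', 'tag']
Count: 3

3


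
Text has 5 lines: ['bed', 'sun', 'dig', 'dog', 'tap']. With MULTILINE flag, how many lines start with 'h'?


With MULTILINE flag, ^ matches the start of each line.
Lines: ['bed', 'sun', 'dig', 'dog', 'tap']
Checking which lines start with 'h':
  Line 1: 'bed' -> no
  Line 2: 'sun' -> no
  Line 3: 'dig' -> no
  Line 4: 'dog' -> no
  Line 5: 'tap' -> no
Matching lines: []
Count: 0

0


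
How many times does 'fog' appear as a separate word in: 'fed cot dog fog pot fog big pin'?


Scanning each word for exact match 'fog':
  Word 1: 'fed' -> no
  Word 2: 'cot' -> no
  Word 3: 'dog' -> no
  Word 4: 'fog' -> MATCH
  Word 5: 'pot' -> no
  Word 6: 'fog' -> MATCH
  Word 7: 'big' -> no
  Word 8: 'pin' -> no
Total matches: 2

2


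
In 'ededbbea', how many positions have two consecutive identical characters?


Looking for consecutive identical characters in 'ededbbea':
  pos 0-1: 'e' vs 'd' -> different
  pos 1-2: 'd' vs 'e' -> different
  pos 2-3: 'e' vs 'd' -> different
  pos 3-4: 'd' vs 'b' -> different
  pos 4-5: 'b' vs 'b' -> MATCH ('bb')
  pos 5-6: 'b' vs 'e' -> different
  pos 6-7: 'e' vs 'a' -> different
Consecutive identical pairs: ['bb']
Count: 1

1


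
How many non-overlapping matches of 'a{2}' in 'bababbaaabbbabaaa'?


Pattern 'a{2}' matches exactly 2 consecutive a's (greedy, non-overlapping).
String: 'bababbaaabbbabaaa'
Scanning for runs of a's:
  Run at pos 1: 'a' (length 1) -> 0 match(es)
  Run at pos 3: 'a' (length 1) -> 0 match(es)
  Run at pos 6: 'aaa' (length 3) -> 1 match(es)
  Run at pos 12: 'a' (length 1) -> 0 match(es)
  Run at pos 14: 'aaa' (length 3) -> 1 match(es)
Matches found: ['aa', 'aa']
Total: 2

2


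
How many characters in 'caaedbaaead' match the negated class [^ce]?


Negated class [^ce] matches any char NOT in {c, e}
Scanning 'caaedbaaead':
  pos 0: 'c' -> no (excluded)
  pos 1: 'a' -> MATCH
  pos 2: 'a' -> MATCH
  pos 3: 'e' -> no (excluded)
  pos 4: 'd' -> MATCH
  pos 5: 'b' -> MATCH
  pos 6: 'a' -> MATCH
  pos 7: 'a' -> MATCH
  pos 8: 'e' -> no (excluded)
  pos 9: 'a' -> MATCH
  pos 10: 'd' -> MATCH
Total matches: 8

8


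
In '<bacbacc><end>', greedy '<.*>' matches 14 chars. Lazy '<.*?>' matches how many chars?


Greedy '<.*>' tries to match as MUCH as possible.
Lazy '<.*?>' tries to match as LITTLE as possible.

String: '<bacbacc><end>'
Greedy '<.*>' starts at first '<' and extends to the LAST '>': '<bacbacc><end>' (14 chars)
Lazy '<.*?>' starts at first '<' and stops at the FIRST '>': '<bacbacc>' (9 chars)

9


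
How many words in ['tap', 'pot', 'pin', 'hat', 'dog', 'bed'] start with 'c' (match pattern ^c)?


Pattern ^c anchors to start of word. Check which words begin with 'c':
  'tap' -> no
  'pot' -> no
  'pin' -> no
  'hat' -> no
  'dog' -> no
  'bed' -> no
Matching words: []
Count: 0

0


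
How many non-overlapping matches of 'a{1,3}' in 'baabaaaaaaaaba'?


Pattern 'a{1,3}' matches between 1 and 3 consecutive a's (greedy).
String: 'baabaaaaaaaaba'
Finding runs of a's and applying greedy matching:
  Run at pos 1: 'aa' (length 2)
  Run at pos 4: 'aaaaaaaa' (length 8)
  Run at pos 13: 'a' (length 1)
Matches: ['aa', 'aaa', 'aaa', 'aa', 'a']
Count: 5

5


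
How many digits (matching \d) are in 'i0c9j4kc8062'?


\d matches any digit 0-9.
Scanning 'i0c9j4kc8062':
  pos 1: '0' -> DIGIT
  pos 3: '9' -> DIGIT
  pos 5: '4' -> DIGIT
  pos 8: '8' -> DIGIT
  pos 9: '0' -> DIGIT
  pos 10: '6' -> DIGIT
  pos 11: '2' -> DIGIT
Digits found: ['0', '9', '4', '8', '0', '6', '2']
Total: 7

7


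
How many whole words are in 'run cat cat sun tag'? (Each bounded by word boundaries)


Word boundaries (\b) mark the start/end of each word.
Text: 'run cat cat sun tag'
Splitting by whitespace:
  Word 1: 'run'
  Word 2: 'cat'
  Word 3: 'cat'
  Word 4: 'sun'
  Word 5: 'tag'
Total whole words: 5

5


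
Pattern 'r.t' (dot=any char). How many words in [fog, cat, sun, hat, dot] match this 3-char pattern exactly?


Pattern 'r.t' means: starts with 'r', any single char, ends with 't'.
Checking each word (must be exactly 3 chars):
  'fog' (len=3): no
  'cat' (len=3): no
  'sun' (len=3): no
  'hat' (len=3): no
  'dot' (len=3): no
Matching words: []
Total: 0

0


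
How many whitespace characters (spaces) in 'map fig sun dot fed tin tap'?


\s matches whitespace characters (spaces, tabs, etc.).
Text: 'map fig sun dot fed tin tap'
This text has 7 words separated by spaces.
Number of spaces = number of words - 1 = 7 - 1 = 6

6


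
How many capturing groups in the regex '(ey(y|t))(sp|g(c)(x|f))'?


To count capturing groups, count each '(' that starts a group.
Pattern: '(ey(y|t))(sp|g(c)(x|f))'
Walking through the pattern:
  Position 0: '(' -> group #1
  Position 3: '(' -> group #2
  Position 9: '(' -> group #3
  Position 14: '(' -> group #4
  Position 17: '(' -> group #5
Total capturing groups: 5

5


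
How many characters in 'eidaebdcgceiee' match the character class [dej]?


Character class [dej] matches any of: {d, e, j}
Scanning string 'eidaebdcgceiee' character by character:
  pos 0: 'e' -> MATCH
  pos 1: 'i' -> no
  pos 2: 'd' -> MATCH
  pos 3: 'a' -> no
  pos 4: 'e' -> MATCH
  pos 5: 'b' -> no
  pos 6: 'd' -> MATCH
  pos 7: 'c' -> no
  pos 8: 'g' -> no
  pos 9: 'c' -> no
  pos 10: 'e' -> MATCH
  pos 11: 'i' -> no
  pos 12: 'e' -> MATCH
  pos 13: 'e' -> MATCH
Total matches: 7

7


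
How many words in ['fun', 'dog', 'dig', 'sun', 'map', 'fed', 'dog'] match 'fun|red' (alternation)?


Alternation 'fun|red' matches either 'fun' or 'red'.
Checking each word:
  'fun' -> MATCH
  'dog' -> no
  'dig' -> no
  'sun' -> no
  'map' -> no
  'fed' -> no
  'dog' -> no
Matches: ['fun']
Count: 1

1


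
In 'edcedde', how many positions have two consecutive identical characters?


Looking for consecutive identical characters in 'edcedde':
  pos 0-1: 'e' vs 'd' -> different
  pos 1-2: 'd' vs 'c' -> different
  pos 2-3: 'c' vs 'e' -> different
  pos 3-4: 'e' vs 'd' -> different
  pos 4-5: 'd' vs 'd' -> MATCH ('dd')
  pos 5-6: 'd' vs 'e' -> different
Consecutive identical pairs: ['dd']
Count: 1

1


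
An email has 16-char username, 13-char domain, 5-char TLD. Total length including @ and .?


An email address has format: username@domain.tld
Username length: 16
'@' character: 1
Domain length: 13
'.' character: 1
TLD length: 5
Total = 16 + 1 + 13 + 1 + 5 = 36

36


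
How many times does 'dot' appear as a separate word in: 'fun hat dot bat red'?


Scanning each word for exact match 'dot':
  Word 1: 'fun' -> no
  Word 2: 'hat' -> no
  Word 3: 'dot' -> MATCH
  Word 4: 'bat' -> no
  Word 5: 'red' -> no
Total matches: 1

1


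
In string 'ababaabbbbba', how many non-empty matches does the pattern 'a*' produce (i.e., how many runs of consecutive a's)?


Pattern 'a*' matches zero or more a's. We want non-empty runs of consecutive a's.
String: 'ababaabbbbba'
Walking through the string to find runs of a's:
  Run 1: positions 0-0 -> 'a'
  Run 2: positions 2-2 -> 'a'
  Run 3: positions 4-5 -> 'aa'
  Run 4: positions 11-11 -> 'a'
Non-empty runs found: ['a', 'a', 'aa', 'a']
Count: 4

4


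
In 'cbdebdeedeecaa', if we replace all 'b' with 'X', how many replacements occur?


re.sub('b', 'X', text) replaces every occurrence of 'b' with 'X'.
Text: 'cbdebdeedeecaa'
Scanning for 'b':
  pos 1: 'b' -> replacement #1
  pos 4: 'b' -> replacement #2
Total replacements: 2

2


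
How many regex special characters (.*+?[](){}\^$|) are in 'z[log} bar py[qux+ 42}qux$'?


Regex special characters are: . * + ? [ ] ( ) { } \ ^ $ |
Scanning 'z[log} bar py[qux+ 42}qux$':
  pos 1: '[' -> SPECIAL
  pos 5: '}' -> SPECIAL
  pos 13: '[' -> SPECIAL
  pos 17: '+' -> SPECIAL
  pos 21: '}' -> SPECIAL
  pos 25: '$' -> SPECIAL
Special chars found: ['[', '}', '[', '+', '}', '$']
Total: 6

6


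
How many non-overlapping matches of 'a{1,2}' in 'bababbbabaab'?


Pattern 'a{1,2}' matches between 1 and 2 consecutive a's (greedy).
String: 'bababbbabaab'
Finding runs of a's and applying greedy matching:
  Run at pos 1: 'a' (length 1)
  Run at pos 3: 'a' (length 1)
  Run at pos 7: 'a' (length 1)
  Run at pos 9: 'aa' (length 2)
Matches: ['a', 'a', 'a', 'aa']
Count: 4

4


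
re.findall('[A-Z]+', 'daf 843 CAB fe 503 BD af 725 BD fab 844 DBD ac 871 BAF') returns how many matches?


Pattern '[A-Z]+' finds one or more uppercase letters.
Text: 'daf 843 CAB fe 503 BD af 725 BD fab 844 DBD ac 871 BAF'
Scanning for matches:
  Match 1: 'CAB'
  Match 2: 'BD'
  Match 3: 'BD'
  Match 4: 'DBD'
  Match 5: 'BAF'
Total matches: 5

5


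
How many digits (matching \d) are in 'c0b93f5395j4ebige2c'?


\d matches any digit 0-9.
Scanning 'c0b93f5395j4ebige2c':
  pos 1: '0' -> DIGIT
  pos 3: '9' -> DIGIT
  pos 4: '3' -> DIGIT
  pos 6: '5' -> DIGIT
  pos 7: '3' -> DIGIT
  pos 8: '9' -> DIGIT
  pos 9: '5' -> DIGIT
  pos 11: '4' -> DIGIT
  pos 17: '2' -> DIGIT
Digits found: ['0', '9', '3', '5', '3', '9', '5', '4', '2']
Total: 9

9


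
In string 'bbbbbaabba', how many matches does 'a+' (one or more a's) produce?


Pattern 'a+' matches one or more consecutive a's.
String: 'bbbbbaabba'
Scanning for runs of a:
  Match 1: 'aa' (length 2)
  Match 2: 'a' (length 1)
Total matches: 2

2


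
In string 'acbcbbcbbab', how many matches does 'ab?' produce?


Pattern 'ab?' matches 'a' optionally followed by 'b'.
String: 'acbcbbcbbab'
Scanning left to right for 'a' then checking next char:
  Match 1: 'a' (a not followed by b)
  Match 2: 'ab' (a followed by b)
Total matches: 2

2


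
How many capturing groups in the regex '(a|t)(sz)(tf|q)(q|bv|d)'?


To count capturing groups, count each '(' that starts a group.
Pattern: '(a|t)(sz)(tf|q)(q|bv|d)'
Walking through the pattern:
  Position 0: '(' -> group #1
  Position 5: '(' -> group #2
  Position 9: '(' -> group #3
  Position 15: '(' -> group #4
Total capturing groups: 4

4


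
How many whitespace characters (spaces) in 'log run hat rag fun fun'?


\s matches whitespace characters (spaces, tabs, etc.).
Text: 'log run hat rag fun fun'
This text has 6 words separated by spaces.
Number of spaces = number of words - 1 = 6 - 1 = 5

5


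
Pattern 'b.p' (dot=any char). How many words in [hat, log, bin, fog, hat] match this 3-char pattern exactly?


Pattern 'b.p' means: starts with 'b', any single char, ends with 'p'.
Checking each word (must be exactly 3 chars):
  'hat' (len=3): no
  'log' (len=3): no
  'bin' (len=3): no
  'fog' (len=3): no
  'hat' (len=3): no
Matching words: []
Total: 0

0


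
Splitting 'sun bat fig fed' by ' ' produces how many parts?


Splitting by ' ' breaks the string at each occurrence of the separator.
Text: 'sun bat fig fed'
Parts after split:
  Part 1: 'sun'
  Part 2: 'bat'
  Part 3: 'fig'
  Part 4: 'fed'
Total parts: 4

4


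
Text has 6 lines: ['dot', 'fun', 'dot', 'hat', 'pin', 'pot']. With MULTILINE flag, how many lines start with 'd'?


With MULTILINE flag, ^ matches the start of each line.
Lines: ['dot', 'fun', 'dot', 'hat', 'pin', 'pot']
Checking which lines start with 'd':
  Line 1: 'dot' -> MATCH
  Line 2: 'fun' -> no
  Line 3: 'dot' -> MATCH
  Line 4: 'hat' -> no
  Line 5: 'pin' -> no
  Line 6: 'pot' -> no
Matching lines: ['dot', 'dot']
Count: 2

2


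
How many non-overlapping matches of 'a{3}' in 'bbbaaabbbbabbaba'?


Pattern 'a{3}' matches exactly 3 consecutive a's (greedy, non-overlapping).
String: 'bbbaaabbbbabbaba'
Scanning for runs of a's:
  Run at pos 3: 'aaa' (length 3) -> 1 match(es)
  Run at pos 10: 'a' (length 1) -> 0 match(es)
  Run at pos 13: 'a' (length 1) -> 0 match(es)
  Run at pos 15: 'a' (length 1) -> 0 match(es)
Matches found: ['aaa']
Total: 1

1


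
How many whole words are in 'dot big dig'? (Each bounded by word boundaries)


Word boundaries (\b) mark the start/end of each word.
Text: 'dot big dig'
Splitting by whitespace:
  Word 1: 'dot'
  Word 2: 'big'
  Word 3: 'dig'
Total whole words: 3

3


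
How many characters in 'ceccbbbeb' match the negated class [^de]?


Negated class [^de] matches any char NOT in {d, e}
Scanning 'ceccbbbeb':
  pos 0: 'c' -> MATCH
  pos 1: 'e' -> no (excluded)
  pos 2: 'c' -> MATCH
  pos 3: 'c' -> MATCH
  pos 4: 'b' -> MATCH
  pos 5: 'b' -> MATCH
  pos 6: 'b' -> MATCH
  pos 7: 'e' -> no (excluded)
  pos 8: 'b' -> MATCH
Total matches: 7

7


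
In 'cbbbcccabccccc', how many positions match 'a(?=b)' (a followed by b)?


Lookahead 'a(?=b)' matches 'a' only when followed by 'b'.
String: 'cbbbcccabccccc'
Checking each position where char is 'a':
  pos 7: 'a' -> MATCH (next='b')
Matching positions: [7]
Count: 1

1


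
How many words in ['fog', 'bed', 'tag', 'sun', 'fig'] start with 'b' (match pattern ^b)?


Pattern ^b anchors to start of word. Check which words begin with 'b':
  'fog' -> no
  'bed' -> MATCH (starts with 'b')
  'tag' -> no
  'sun' -> no
  'fig' -> no
Matching words: ['bed']
Count: 1

1


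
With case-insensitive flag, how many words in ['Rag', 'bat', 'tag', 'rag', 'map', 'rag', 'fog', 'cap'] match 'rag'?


Case-insensitive matching: compare each word's lowercase form to 'rag'.
  'Rag' -> lower='rag' -> MATCH
  'bat' -> lower='bat' -> no
  'tag' -> lower='tag' -> no
  'rag' -> lower='rag' -> MATCH
  'map' -> lower='map' -> no
  'rag' -> lower='rag' -> MATCH
  'fog' -> lower='fog' -> no
  'cap' -> lower='cap' -> no
Matches: ['Rag', 'rag', 'rag']
Count: 3

3


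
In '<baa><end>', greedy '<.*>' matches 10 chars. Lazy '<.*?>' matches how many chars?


Greedy '<.*>' tries to match as MUCH as possible.
Lazy '<.*?>' tries to match as LITTLE as possible.

String: '<baa><end>'
Greedy '<.*>' starts at first '<' and extends to the LAST '>': '<baa><end>' (10 chars)
Lazy '<.*?>' starts at first '<' and stops at the FIRST '>': '<baa>' (5 chars)

5


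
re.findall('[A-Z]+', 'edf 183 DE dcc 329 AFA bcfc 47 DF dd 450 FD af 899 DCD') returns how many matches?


Pattern '[A-Z]+' finds one or more uppercase letters.
Text: 'edf 183 DE dcc 329 AFA bcfc 47 DF dd 450 FD af 899 DCD'
Scanning for matches:
  Match 1: 'DE'
  Match 2: 'AFA'
  Match 3: 'DF'
  Match 4: 'FD'
  Match 5: 'DCD'
Total matches: 5

5


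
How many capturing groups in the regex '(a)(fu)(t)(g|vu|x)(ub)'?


To count capturing groups, count each '(' that starts a group.
Pattern: '(a)(fu)(t)(g|vu|x)(ub)'
Walking through the pattern:
  Position 0: '(' -> group #1
  Position 3: '(' -> group #2
  Position 7: '(' -> group #3
  Position 10: '(' -> group #4
  Position 18: '(' -> group #5
Total capturing groups: 5

5


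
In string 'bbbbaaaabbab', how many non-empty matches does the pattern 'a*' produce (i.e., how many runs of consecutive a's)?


Pattern 'a*' matches zero or more a's. We want non-empty runs of consecutive a's.
String: 'bbbbaaaabbab'
Walking through the string to find runs of a's:
  Run 1: positions 4-7 -> 'aaaa'
  Run 2: positions 10-10 -> 'a'
Non-empty runs found: ['aaaa', 'a']
Count: 2

2


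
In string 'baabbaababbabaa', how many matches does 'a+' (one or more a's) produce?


Pattern 'a+' matches one or more consecutive a's.
String: 'baabbaababbabaa'
Scanning for runs of a:
  Match 1: 'aa' (length 2)
  Match 2: 'aa' (length 2)
  Match 3: 'a' (length 1)
  Match 4: 'a' (length 1)
  Match 5: 'aa' (length 2)
Total matches: 5

5


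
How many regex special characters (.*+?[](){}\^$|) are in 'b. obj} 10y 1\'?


Regex special characters are: . * + ? [ ] ( ) { } \ ^ $ |
Scanning 'b. obj} 10y 1\':
  pos 1: '.' -> SPECIAL
  pos 6: '}' -> SPECIAL
  pos 13: '\' -> SPECIAL
Special chars found: ['.', '}', '\\']
Total: 3

3


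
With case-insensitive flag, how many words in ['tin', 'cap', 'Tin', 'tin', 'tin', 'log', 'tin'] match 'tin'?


Case-insensitive matching: compare each word's lowercase form to 'tin'.
  'tin' -> lower='tin' -> MATCH
  'cap' -> lower='cap' -> no
  'Tin' -> lower='tin' -> MATCH
  'tin' -> lower='tin' -> MATCH
  'tin' -> lower='tin' -> MATCH
  'log' -> lower='log' -> no
  'tin' -> lower='tin' -> MATCH
Matches: ['tin', 'Tin', 'tin', 'tin', 'tin']
Count: 5

5


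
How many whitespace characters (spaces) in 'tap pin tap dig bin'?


\s matches whitespace characters (spaces, tabs, etc.).
Text: 'tap pin tap dig bin'
This text has 5 words separated by spaces.
Number of spaces = number of words - 1 = 5 - 1 = 4

4


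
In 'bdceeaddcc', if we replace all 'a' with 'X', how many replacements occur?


re.sub('a', 'X', text) replaces every occurrence of 'a' with 'X'.
Text: 'bdceeaddcc'
Scanning for 'a':
  pos 5: 'a' -> replacement #1
Total replacements: 1

1


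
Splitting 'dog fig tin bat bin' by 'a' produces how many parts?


Splitting by 'a' breaks the string at each occurrence of the separator.
Text: 'dog fig tin bat bin'
Parts after split:
  Part 1: 'dog fig tin b'
  Part 2: 't bin'
Total parts: 2

2


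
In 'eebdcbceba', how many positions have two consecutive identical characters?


Looking for consecutive identical characters in 'eebdcbceba':
  pos 0-1: 'e' vs 'e' -> MATCH ('ee')
  pos 1-2: 'e' vs 'b' -> different
  pos 2-3: 'b' vs 'd' -> different
  pos 3-4: 'd' vs 'c' -> different
  pos 4-5: 'c' vs 'b' -> different
  pos 5-6: 'b' vs 'c' -> different
  pos 6-7: 'c' vs 'e' -> different
  pos 7-8: 'e' vs 'b' -> different
  pos 8-9: 'b' vs 'a' -> different
Consecutive identical pairs: ['ee']
Count: 1

1


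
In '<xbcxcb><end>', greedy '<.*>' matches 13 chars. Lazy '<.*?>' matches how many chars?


Greedy '<.*>' tries to match as MUCH as possible.
Lazy '<.*?>' tries to match as LITTLE as possible.

String: '<xbcxcb><end>'
Greedy '<.*>' starts at first '<' and extends to the LAST '>': '<xbcxcb><end>' (13 chars)
Lazy '<.*?>' starts at first '<' and stops at the FIRST '>': '<xbcxcb>' (8 chars)

8


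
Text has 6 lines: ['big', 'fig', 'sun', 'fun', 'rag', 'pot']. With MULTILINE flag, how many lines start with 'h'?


With MULTILINE flag, ^ matches the start of each line.
Lines: ['big', 'fig', 'sun', 'fun', 'rag', 'pot']
Checking which lines start with 'h':
  Line 1: 'big' -> no
  Line 2: 'fig' -> no
  Line 3: 'sun' -> no
  Line 4: 'fun' -> no
  Line 5: 'rag' -> no
  Line 6: 'pot' -> no
Matching lines: []
Count: 0

0


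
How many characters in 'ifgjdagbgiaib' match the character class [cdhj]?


Character class [cdhj] matches any of: {c, d, h, j}
Scanning string 'ifgjdagbgiaib' character by character:
  pos 0: 'i' -> no
  pos 1: 'f' -> no
  pos 2: 'g' -> no
  pos 3: 'j' -> MATCH
  pos 4: 'd' -> MATCH
  pos 5: 'a' -> no
  pos 6: 'g' -> no
  pos 7: 'b' -> no
  pos 8: 'g' -> no
  pos 9: 'i' -> no
  pos 10: 'a' -> no
  pos 11: 'i' -> no
  pos 12: 'b' -> no
Total matches: 2

2


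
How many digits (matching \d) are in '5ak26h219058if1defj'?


\d matches any digit 0-9.
Scanning '5ak26h219058if1defj':
  pos 0: '5' -> DIGIT
  pos 3: '2' -> DIGIT
  pos 4: '6' -> DIGIT
  pos 6: '2' -> DIGIT
  pos 7: '1' -> DIGIT
  pos 8: '9' -> DIGIT
  pos 9: '0' -> DIGIT
  pos 10: '5' -> DIGIT
  pos 11: '8' -> DIGIT
  pos 14: '1' -> DIGIT
Digits found: ['5', '2', '6', '2', '1', '9', '0', '5', '8', '1']
Total: 10

10


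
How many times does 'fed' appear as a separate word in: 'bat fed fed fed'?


Scanning each word for exact match 'fed':
  Word 1: 'bat' -> no
  Word 2: 'fed' -> MATCH
  Word 3: 'fed' -> MATCH
  Word 4: 'fed' -> MATCH
Total matches: 3

3


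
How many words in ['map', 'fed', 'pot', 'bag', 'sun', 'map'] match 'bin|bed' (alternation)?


Alternation 'bin|bed' matches either 'bin' or 'bed'.
Checking each word:
  'map' -> no
  'fed' -> no
  'pot' -> no
  'bag' -> no
  'sun' -> no
  'map' -> no
Matches: []
Count: 0

0


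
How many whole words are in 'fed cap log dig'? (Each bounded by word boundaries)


Word boundaries (\b) mark the start/end of each word.
Text: 'fed cap log dig'
Splitting by whitespace:
  Word 1: 'fed'
  Word 2: 'cap'
  Word 3: 'log'
  Word 4: 'dig'
Total whole words: 4

4


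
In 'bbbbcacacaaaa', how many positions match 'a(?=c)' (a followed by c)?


Lookahead 'a(?=c)' matches 'a' only when followed by 'c'.
String: 'bbbbcacacaaaa'
Checking each position where char is 'a':
  pos 5: 'a' -> MATCH (next='c')
  pos 7: 'a' -> MATCH (next='c')
  pos 9: 'a' -> no (next='a')
  pos 10: 'a' -> no (next='a')
  pos 11: 'a' -> no (next='a')
Matching positions: [5, 7]
Count: 2

2


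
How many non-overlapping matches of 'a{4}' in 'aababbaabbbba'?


Pattern 'a{4}' matches exactly 4 consecutive a's (greedy, non-overlapping).
String: 'aababbaabbbba'
Scanning for runs of a's:
  Run at pos 0: 'aa' (length 2) -> 0 match(es)
  Run at pos 3: 'a' (length 1) -> 0 match(es)
  Run at pos 6: 'aa' (length 2) -> 0 match(es)
  Run at pos 12: 'a' (length 1) -> 0 match(es)
Matches found: []
Total: 0

0


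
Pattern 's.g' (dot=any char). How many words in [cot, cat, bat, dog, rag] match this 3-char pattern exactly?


Pattern 's.g' means: starts with 's', any single char, ends with 'g'.
Checking each word (must be exactly 3 chars):
  'cot' (len=3): no
  'cat' (len=3): no
  'bat' (len=3): no
  'dog' (len=3): no
  'rag' (len=3): no
Matching words: []
Total: 0

0


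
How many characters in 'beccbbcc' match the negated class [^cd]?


Negated class [^cd] matches any char NOT in {c, d}
Scanning 'beccbbcc':
  pos 0: 'b' -> MATCH
  pos 1: 'e' -> MATCH
  pos 2: 'c' -> no (excluded)
  pos 3: 'c' -> no (excluded)
  pos 4: 'b' -> MATCH
  pos 5: 'b' -> MATCH
  pos 6: 'c' -> no (excluded)
  pos 7: 'c' -> no (excluded)
Total matches: 4

4
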